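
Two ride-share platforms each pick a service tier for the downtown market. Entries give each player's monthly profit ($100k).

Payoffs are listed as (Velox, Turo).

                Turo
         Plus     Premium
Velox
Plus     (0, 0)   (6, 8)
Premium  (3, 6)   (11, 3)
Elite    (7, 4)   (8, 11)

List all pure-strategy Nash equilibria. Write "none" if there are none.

none

(Plus, Plus): Velox can switch to Premium (0 → 3). Not NE.
(Plus, Premium): Velox can switch to Premium (6 → 11). Not NE.
(Premium, Plus): Velox can switch to Elite (3 → 7). Not NE.
(Premium, Premium): Turo can switch to Plus (3 → 6). Not NE.
(Elite, Plus): Turo can switch to Premium (4 → 11). Not NE.
(Elite, Premium): Velox can switch to Premium (8 → 11). Not NE.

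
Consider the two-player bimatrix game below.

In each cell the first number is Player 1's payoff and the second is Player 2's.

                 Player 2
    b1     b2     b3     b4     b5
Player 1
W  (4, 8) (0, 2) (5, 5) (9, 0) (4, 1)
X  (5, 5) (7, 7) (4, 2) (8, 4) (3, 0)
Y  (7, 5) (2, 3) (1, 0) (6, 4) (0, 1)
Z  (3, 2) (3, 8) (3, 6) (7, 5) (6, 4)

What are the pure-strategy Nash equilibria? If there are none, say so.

(X, b2), (Y, b1)

Player 1 against b1: payoffs 4, 5, 7, 3 → best response Y.
Player 1 against b2: payoffs 0, 7, 2, 3 → best response X.
Player 1 against b3: payoffs 5, 4, 1, 3 → best response W.
Player 1 against b4: payoffs 9, 8, 6, 7 → best response W.
Player 1 against b5: payoffs 4, 3, 0, 6 → best response Z.
Player 2 against W: payoffs 8, 2, 5, 0, 1 → best response b1.
Player 2 against X: payoffs 5, 7, 2, 4, 0 → best response b2.
Player 2 against Y: payoffs 5, 3, 0, 4, 1 → best response b1.
Player 2 against Z: payoffs 2, 8, 6, 5, 4 → best response b2.
Mutual best responses: (X, b2); (Y, b1).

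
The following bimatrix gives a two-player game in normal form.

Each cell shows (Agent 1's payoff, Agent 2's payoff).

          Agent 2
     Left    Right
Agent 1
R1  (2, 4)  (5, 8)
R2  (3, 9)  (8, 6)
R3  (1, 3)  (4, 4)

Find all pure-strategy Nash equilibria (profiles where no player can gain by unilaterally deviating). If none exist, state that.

The unique pure-strategy Nash equilibrium is (R2, Left).

For each player, find the best response to each opponent profile; mutual best responses are the pure NE.
Agent 1 against Left: payoffs 2, 3, 1 → best response R2.
Agent 1 against Right: payoffs 5, 8, 4 → best response R2.
Agent 2 against R1: payoffs 4, 8 → best response Right.
Agent 2 against R2: payoffs 9, 6 → best response Left.
Agent 2 against R3: payoffs 3, 4 → best response Right.
Mutual best responses: (R2, Left).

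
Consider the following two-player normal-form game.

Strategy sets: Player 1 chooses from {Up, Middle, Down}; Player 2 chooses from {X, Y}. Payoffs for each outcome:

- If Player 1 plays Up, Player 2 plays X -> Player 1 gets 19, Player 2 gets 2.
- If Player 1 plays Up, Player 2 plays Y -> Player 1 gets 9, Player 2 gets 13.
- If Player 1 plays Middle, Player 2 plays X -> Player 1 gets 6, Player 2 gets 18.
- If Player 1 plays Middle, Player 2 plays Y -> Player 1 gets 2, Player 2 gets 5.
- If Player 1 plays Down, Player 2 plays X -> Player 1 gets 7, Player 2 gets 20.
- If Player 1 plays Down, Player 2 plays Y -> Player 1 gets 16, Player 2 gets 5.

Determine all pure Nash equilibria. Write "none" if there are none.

There is no pure-strategy Nash equilibrium.

Player 1 against X: payoffs 19, 6, 7 → best response Up.
Player 1 against Y: payoffs 9, 2, 16 → best response Down.
Player 2 against Up: payoffs 2, 13 → best response Y.
Player 2 against Middle: payoffs 18, 5 → best response X.
Player 2 against Down: payoffs 20, 5 → best response X.
No profile is a mutual best response for all players.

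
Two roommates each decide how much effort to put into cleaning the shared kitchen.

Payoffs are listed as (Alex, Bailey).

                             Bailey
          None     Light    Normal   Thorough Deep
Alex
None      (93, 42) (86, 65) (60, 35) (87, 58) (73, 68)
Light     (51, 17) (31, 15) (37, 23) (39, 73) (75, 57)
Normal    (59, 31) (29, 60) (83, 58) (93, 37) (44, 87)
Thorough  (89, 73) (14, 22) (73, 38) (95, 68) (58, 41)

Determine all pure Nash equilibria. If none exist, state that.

This game has no pure Nash equilibrium.

Alex against None: payoffs 93, 51, 59, 89 → best response None.
Alex against Light: payoffs 86, 31, 29, 14 → best response None.
Alex against Normal: payoffs 60, 37, 83, 73 → best response Normal.
Alex against Thorough: payoffs 87, 39, 93, 95 → best response Thorough.
Alex against Deep: payoffs 73, 75, 44, 58 → best response Light.
Bailey against None: payoffs 42, 65, 35, 58, 68 → best response Deep.
Bailey against Light: payoffs 17, 15, 23, 73, 57 → best response Thorough.
Bailey against Normal: payoffs 31, 60, 58, 37, 87 → best response Deep.
Bailey against Thorough: payoffs 73, 22, 38, 68, 41 → best response None.
No profile is a mutual best response for all players.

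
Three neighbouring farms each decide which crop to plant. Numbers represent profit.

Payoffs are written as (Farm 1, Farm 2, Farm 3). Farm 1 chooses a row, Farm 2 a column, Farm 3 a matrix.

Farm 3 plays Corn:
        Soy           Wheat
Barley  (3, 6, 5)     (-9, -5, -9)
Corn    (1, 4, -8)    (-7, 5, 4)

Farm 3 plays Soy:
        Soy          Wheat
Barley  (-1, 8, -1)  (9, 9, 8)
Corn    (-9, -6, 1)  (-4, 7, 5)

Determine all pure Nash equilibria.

For each player, find the best response to each opponent profile; mutual best responses are the pure NE.
Farm 1 against (Soy, Corn): payoffs 3, 1 → best response Barley.
Farm 1 against (Soy, Soy): payoffs -1, -9 → best response Barley.
Farm 1 against (Wheat, Corn): payoffs -9, -7 → best response Corn.
Farm 1 against (Wheat, Soy): payoffs 9, -4 → best response Barley.
Farm 2 against (Barley, Corn): payoffs 6, -5 → best response Soy.
Farm 2 against (Barley, Soy): payoffs 8, 9 → best response Wheat.
Farm 2 against (Corn, Corn): payoffs 4, 5 → best response Wheat.
Farm 2 against (Corn, Soy): payoffs -6, 7 → best response Wheat.
Farm 3 against (Barley, Soy): payoffs 5, -1 → best response Corn.
Farm 3 against (Barley, Wheat): payoffs -9, 8 → best response Soy.
Farm 3 against (Corn, Soy): payoffs -8, 1 → best response Soy.
Farm 3 against (Corn, Wheat): payoffs 4, 5 → best response Soy.
Mutual best responses: (Barley, Soy, Corn); (Barley, Wheat, Soy).

(Barley, Soy, Corn); (Barley, Wheat, Soy)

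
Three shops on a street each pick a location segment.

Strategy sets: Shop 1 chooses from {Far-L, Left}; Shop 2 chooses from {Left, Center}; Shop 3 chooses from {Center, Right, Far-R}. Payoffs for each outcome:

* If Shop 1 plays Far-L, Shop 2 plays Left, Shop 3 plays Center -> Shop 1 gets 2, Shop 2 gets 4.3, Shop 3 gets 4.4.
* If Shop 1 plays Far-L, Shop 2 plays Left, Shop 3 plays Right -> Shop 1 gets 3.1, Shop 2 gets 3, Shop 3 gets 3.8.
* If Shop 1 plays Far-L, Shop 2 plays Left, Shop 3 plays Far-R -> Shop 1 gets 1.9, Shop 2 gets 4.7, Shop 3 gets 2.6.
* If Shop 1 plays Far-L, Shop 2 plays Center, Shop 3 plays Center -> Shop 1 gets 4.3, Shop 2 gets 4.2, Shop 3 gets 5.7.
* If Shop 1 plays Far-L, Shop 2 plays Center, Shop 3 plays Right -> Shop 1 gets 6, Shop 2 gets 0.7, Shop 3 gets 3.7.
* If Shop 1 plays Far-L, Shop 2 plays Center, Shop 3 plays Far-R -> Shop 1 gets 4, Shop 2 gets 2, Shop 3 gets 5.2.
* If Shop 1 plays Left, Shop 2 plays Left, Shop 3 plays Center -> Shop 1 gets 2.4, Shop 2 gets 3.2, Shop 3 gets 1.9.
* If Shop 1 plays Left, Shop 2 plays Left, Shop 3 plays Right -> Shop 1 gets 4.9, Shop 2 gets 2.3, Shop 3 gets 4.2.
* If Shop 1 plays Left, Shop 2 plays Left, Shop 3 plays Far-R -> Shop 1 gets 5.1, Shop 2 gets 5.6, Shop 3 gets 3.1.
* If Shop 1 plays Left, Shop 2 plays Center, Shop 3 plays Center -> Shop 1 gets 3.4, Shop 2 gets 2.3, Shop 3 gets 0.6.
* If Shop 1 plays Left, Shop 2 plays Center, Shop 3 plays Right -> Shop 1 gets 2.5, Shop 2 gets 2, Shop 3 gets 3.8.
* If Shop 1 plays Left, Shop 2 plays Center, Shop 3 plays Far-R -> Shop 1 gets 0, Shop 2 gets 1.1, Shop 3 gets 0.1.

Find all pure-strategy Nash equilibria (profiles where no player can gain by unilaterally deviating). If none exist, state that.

Check each profile: it is a Nash equilibrium iff no player can strictly gain by switching unilaterally.
(Far-L, Left, Center): Shop 1 can switch to Left (2 → 2.4). Not NE.
(Far-L, Left, Right): Shop 1 can switch to Left (3.1 → 4.9). Not NE.
(Far-L, Left, Far-R): Shop 1 can switch to Left (1.9 → 5.1). Not NE.
(Far-L, Center, Center): Shop 2 can switch to Left (4.2 → 4.3). Not NE.
(Far-L, Center, Right): Shop 2 can switch to Left (0.7 → 3). Not NE.
(Far-L, Center, Far-R): Shop 2 can switch to Left (2 → 4.7). Not NE.
(Left, Left, Center): Shop 3 can switch to Right (1.9 → 4.2). Not NE.
(Left, Left, Right): Shop 1 gets 4.9, best alternative 3.1; Shop 2 gets 2.3, best alternative 2; Shop 3 gets 4.2, best alternative 3.1. No profitable deviation — NE.
(Left, Left, Far-R): Shop 3 can switch to Right (3.1 → 4.2). Not NE.
(Left, Center, Center): Shop 1 can switch to Far-L (3.4 → 4.3). Not NE.
(Left, Center, Right): Shop 1 can switch to Far-L (2.5 → 6). Not NE.
(Left, Center, Far-R): Shop 1 can switch to Far-L (0 → 4). Not NE.

The unique pure-strategy Nash equilibrium is (Left, Left, Right).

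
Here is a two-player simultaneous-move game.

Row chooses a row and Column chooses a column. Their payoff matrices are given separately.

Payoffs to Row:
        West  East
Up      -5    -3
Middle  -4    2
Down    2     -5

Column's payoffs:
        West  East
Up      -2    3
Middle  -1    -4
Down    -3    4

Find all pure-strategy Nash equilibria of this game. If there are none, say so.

For each player, find the best response to each opponent profile; mutual best responses are the pure NE.
Row against West: payoffs -5, -4, 2 → best response Down.
Row against East: payoffs -3, 2, -5 → best response Middle.
Column against Up: payoffs -2, 3 → best response East.
Column against Middle: payoffs -1, -4 → best response West.
Column against Down: payoffs -3, 4 → best response East.
No profile is a mutual best response for all players.

No pure-strategy Nash equilibrium.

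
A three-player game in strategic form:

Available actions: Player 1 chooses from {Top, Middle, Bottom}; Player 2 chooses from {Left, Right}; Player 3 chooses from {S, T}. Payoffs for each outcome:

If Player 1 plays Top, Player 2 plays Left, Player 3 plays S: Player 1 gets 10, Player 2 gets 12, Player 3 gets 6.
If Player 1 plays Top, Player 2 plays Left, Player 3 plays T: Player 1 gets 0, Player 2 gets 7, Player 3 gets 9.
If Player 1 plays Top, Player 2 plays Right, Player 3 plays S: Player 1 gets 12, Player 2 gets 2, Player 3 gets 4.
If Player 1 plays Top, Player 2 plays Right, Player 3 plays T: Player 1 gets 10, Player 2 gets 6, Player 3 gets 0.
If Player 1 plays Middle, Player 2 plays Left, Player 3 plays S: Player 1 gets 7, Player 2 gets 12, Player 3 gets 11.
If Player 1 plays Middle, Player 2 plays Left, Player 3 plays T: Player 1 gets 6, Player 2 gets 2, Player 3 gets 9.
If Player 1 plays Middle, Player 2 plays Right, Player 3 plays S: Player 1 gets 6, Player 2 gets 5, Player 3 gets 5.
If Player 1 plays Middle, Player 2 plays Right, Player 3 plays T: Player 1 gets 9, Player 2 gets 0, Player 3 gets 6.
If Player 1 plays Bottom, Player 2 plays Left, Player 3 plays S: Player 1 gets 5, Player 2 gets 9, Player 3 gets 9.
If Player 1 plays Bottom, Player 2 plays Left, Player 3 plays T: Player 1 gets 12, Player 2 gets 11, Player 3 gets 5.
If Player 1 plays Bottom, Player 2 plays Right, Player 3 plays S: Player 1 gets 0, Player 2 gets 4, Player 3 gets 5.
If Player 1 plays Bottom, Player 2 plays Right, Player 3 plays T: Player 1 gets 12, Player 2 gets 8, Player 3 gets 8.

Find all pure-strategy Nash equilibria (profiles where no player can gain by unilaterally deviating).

Check each profile: it is a Nash equilibrium iff no player can strictly gain by switching unilaterally.
(Top, Left, S): Player 3 can switch to T (6 → 9). Not NE.
(Top, Left, T): Player 1 can switch to Middle (0 → 6). Not NE.
(Top, Right, S): Player 2 can switch to Left (2 → 12). Not NE.
(Top, Right, T): Player 1 can switch to Bottom (10 → 12). Not NE.
(Middle, Left, S): Player 1 can switch to Top (7 → 10). Not NE.
(Middle, Left, T): Player 1 can switch to Bottom (6 → 12). Not NE.
(Middle, Right, S): Player 1 can switch to Top (6 → 12). Not NE.
(Middle, Right, T): Player 1 can switch to Top (9 → 10). Not NE.
(The remaining 4 profiles each have a profitable deviation by the same check.)

This game has no pure Nash equilibrium.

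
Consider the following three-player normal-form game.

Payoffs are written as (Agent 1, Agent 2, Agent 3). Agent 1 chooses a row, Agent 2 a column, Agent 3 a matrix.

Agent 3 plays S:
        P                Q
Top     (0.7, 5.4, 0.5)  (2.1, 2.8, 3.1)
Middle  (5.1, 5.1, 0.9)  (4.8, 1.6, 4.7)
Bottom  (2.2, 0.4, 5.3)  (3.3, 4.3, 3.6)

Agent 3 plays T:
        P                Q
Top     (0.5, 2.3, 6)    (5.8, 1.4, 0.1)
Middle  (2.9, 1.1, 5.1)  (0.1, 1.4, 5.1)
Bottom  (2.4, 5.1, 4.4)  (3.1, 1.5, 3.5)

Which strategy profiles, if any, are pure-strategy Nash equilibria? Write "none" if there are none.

none

Agent 1 against (P, S): payoffs 0.7, 5.1, 2.2 → best response Middle.
Agent 1 against (P, T): payoffs 0.5, 2.9, 2.4 → best response Middle.
Agent 1 against (Q, S): payoffs 2.1, 4.8, 3.3 → best response Middle.
Agent 1 against (Q, T): payoffs 5.8, 0.1, 3.1 → best response Top.
Agent 2 against (Top, S): payoffs 5.4, 2.8 → best response P.
Agent 2 against (Top, T): payoffs 2.3, 1.4 → best response P.
Agent 2 against (Middle, S): payoffs 5.1, 1.6 → best response P.
Agent 2 against (Middle, T): payoffs 1.1, 1.4 → best response Q.
Agent 2 against (Bottom, S): payoffs 0.4, 4.3 → best response Q.
Agent 2 against (Bottom, T): payoffs 5.1, 1.5 → best response P.
Agent 3 against (Top, P): payoffs 0.5, 6 → best response T.
Agent 3 against (Top, Q): payoffs 3.1, 0.1 → best response S.
Agent 3 against (Middle, P): payoffs 0.9, 5.1 → best response T.
Agent 3 against (Middle, Q): payoffs 4.7, 5.1 → best response T.
Agent 3 against (Bottom, P): payoffs 5.3, 4.4 → best response S.
Agent 3 against (Bottom, Q): payoffs 3.6, 3.5 → best response S.
No profile is a mutual best response for all players.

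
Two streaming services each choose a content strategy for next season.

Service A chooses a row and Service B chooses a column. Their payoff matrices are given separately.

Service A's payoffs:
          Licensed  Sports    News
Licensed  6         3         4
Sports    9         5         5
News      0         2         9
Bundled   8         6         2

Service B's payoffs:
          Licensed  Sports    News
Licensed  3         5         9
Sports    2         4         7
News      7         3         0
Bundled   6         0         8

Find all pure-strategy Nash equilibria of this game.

No pure-strategy Nash equilibrium.

Service A against Licensed: payoffs 6, 9, 0, 8 → best response Sports.
Service A against Sports: payoffs 3, 5, 2, 6 → best response Bundled.
Service A against News: payoffs 4, 5, 9, 2 → best response News.
Service B against Licensed: payoffs 3, 5, 9 → best response News.
Service B against Sports: payoffs 2, 4, 7 → best response News.
Service B against News: payoffs 7, 3, 0 → best response Licensed.
Service B against Bundled: payoffs 6, 0, 8 → best response News.
No profile is a mutual best response for all players.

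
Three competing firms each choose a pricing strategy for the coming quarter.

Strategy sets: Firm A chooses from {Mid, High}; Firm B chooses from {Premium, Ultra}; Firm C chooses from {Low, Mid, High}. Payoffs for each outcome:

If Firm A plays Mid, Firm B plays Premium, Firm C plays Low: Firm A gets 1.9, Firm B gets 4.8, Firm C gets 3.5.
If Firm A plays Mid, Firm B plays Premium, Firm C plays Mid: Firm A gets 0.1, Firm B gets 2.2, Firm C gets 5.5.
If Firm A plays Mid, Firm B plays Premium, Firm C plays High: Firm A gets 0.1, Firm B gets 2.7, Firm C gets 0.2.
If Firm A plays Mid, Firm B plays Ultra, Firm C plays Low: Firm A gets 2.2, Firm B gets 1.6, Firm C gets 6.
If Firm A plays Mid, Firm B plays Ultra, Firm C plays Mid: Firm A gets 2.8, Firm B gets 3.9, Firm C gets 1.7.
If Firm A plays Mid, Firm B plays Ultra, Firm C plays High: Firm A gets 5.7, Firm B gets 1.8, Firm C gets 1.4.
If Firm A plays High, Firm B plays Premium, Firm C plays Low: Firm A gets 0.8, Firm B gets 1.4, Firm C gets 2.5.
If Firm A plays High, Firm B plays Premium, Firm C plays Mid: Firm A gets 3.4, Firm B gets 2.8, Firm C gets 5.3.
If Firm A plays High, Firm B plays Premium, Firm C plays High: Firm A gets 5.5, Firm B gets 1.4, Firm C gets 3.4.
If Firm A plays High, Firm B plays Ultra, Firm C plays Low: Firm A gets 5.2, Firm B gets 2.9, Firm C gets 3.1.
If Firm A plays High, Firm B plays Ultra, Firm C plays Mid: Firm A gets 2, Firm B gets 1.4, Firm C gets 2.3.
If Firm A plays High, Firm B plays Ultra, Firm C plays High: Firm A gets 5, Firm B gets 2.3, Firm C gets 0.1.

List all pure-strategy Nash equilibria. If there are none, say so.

The pure Nash equilibria are (High, Premium, Mid); (High, Ultra, Low).

(Mid, Premium, Low): Firm C can switch to Mid (3.5 → 5.5). Not NE.
(Mid, Premium, Mid): Firm A can switch to High (0.1 → 3.4). Not NE.
(Mid, Premium, High): Firm A can switch to High (0.1 → 5.5). Not NE.
(Mid, Ultra, Low): Firm A can switch to High (2.2 → 5.2). Not NE.
(Mid, Ultra, Mid): Firm C can switch to Low (1.7 → 6). Not NE.
(Mid, Ultra, High): Firm B can switch to Premium (1.8 → 2.7). Not NE.
(High, Premium, Low): Firm A can switch to Mid (0.8 → 1.9). Not NE.
(High, Premium, Mid): Firm A gets 3.4, best alternative 0.1; Firm B gets 2.8, best alternative 1.4; Firm C gets 5.3, best alternative 3.4. No profitable deviation — NE.
(High, Premium, High): Firm B can switch to Ultra (1.4 → 2.3). Not NE.
(High, Ultra, Low): Firm A gets 5.2, best alternative 2.2; Firm B gets 2.9, best alternative 1.4; Firm C gets 3.1, best alternative 2.3. No profitable deviation — NE.
(The remaining 2 profiles each have a profitable deviation by the same check.)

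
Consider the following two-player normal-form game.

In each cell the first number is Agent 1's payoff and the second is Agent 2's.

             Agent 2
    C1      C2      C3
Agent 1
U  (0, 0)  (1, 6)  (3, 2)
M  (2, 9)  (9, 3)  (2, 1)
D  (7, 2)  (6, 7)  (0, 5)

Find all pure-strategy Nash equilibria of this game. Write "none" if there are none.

Agent 1 against C1: payoffs 0, 2, 7 → best response D.
Agent 1 against C2: payoffs 1, 9, 6 → best response M.
Agent 1 against C3: payoffs 3, 2, 0 → best response U.
Agent 2 against U: payoffs 0, 6, 2 → best response C2.
Agent 2 against M: payoffs 9, 3, 1 → best response C1.
Agent 2 against D: payoffs 2, 7, 5 → best response C2.
No profile is a mutual best response for all players.

This game has no pure Nash equilibrium.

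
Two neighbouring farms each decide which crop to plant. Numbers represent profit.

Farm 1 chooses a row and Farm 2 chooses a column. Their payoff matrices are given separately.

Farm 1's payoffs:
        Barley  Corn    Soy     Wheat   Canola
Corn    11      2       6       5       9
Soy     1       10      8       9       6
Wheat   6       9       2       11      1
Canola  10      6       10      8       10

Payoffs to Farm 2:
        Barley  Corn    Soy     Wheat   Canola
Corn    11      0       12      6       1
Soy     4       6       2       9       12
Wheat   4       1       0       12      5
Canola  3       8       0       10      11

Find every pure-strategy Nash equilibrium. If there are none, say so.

The pure Nash equilibria are (Wheat, Wheat), (Canola, Canola).

(Corn, Barley): Farm 2 can switch to Soy (11 → 12). Not NE.
(Corn, Corn): Farm 1 can switch to Soy (2 → 10). Not NE.
(Corn, Soy): Farm 1 can switch to Soy (6 → 8). Not NE.
(Corn, Wheat): Farm 1 can switch to Soy (5 → 9). Not NE.
(Corn, Canola): Farm 1 can switch to Canola (9 → 10). Not NE.
(Soy, Barley): Farm 1 can switch to Corn (1 → 11). Not NE.
(Soy, Corn): Farm 2 can switch to Wheat (6 → 9). Not NE.
(Soy, Soy): Farm 1 can switch to Canola (8 → 10). Not NE.
(Wheat, Wheat): Farm 1 gets 11, best alternative 9; Farm 2 gets 12, best alternative 5. No profitable deviation — NE.
(Canola, Canola): Farm 1 gets 10, best alternative 9; Farm 2 gets 11, best alternative 10. No profitable deviation — NE.
(The remaining 10 profiles each have a profitable deviation by the same check.)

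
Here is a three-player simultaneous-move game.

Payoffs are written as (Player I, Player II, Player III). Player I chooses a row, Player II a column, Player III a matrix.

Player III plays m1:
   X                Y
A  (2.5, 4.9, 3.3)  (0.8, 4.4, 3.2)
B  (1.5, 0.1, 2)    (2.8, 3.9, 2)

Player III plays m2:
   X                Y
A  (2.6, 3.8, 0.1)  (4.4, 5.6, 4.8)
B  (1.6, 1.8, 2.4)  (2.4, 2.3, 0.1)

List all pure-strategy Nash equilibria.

The pure Nash equilibria are (A, X, m1); (A, Y, m2); (B, Y, m1).

Player I against (X, m1): payoffs 2.5, 1.5 → best response A.
Player I against (X, m2): payoffs 2.6, 1.6 → best response A.
Player I against (Y, m1): payoffs 0.8, 2.8 → best response B.
Player I against (Y, m2): payoffs 4.4, 2.4 → best response A.
Player II against (A, m1): payoffs 4.9, 4.4 → best response X.
Player II against (A, m2): payoffs 3.8, 5.6 → best response Y.
Player II against (B, m1): payoffs 0.1, 3.9 → best response Y.
Player II against (B, m2): payoffs 1.8, 2.3 → best response Y.
Player III against (A, X): payoffs 3.3, 0.1 → best response m1.
Player III against (A, Y): payoffs 3.2, 4.8 → best response m2.
Player III against (B, X): payoffs 2, 2.4 → best response m2.
Player III against (B, Y): payoffs 2, 0.1 → best response m1.
Mutual best responses: (A, X, m1); (A, Y, m2); (B, Y, m1).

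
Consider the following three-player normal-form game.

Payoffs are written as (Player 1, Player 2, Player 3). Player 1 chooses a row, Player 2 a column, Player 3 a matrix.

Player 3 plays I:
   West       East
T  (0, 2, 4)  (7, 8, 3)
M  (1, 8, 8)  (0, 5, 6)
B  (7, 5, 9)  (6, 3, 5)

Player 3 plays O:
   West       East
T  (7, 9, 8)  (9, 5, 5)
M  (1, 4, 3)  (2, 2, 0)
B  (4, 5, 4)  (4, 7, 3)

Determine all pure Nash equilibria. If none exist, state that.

Pure-strategy Nash equilibria: (T, West, O); (B, West, I)

(T, West, I): Player 1 can switch to M (0 → 1). Not NE.
(T, West, O): Player 1 gets 7, best alternative 4; Player 2 gets 9, best alternative 5; Player 3 gets 8, best alternative 4. No profitable deviation — NE.
(T, East, I): Player 3 can switch to O (3 → 5). Not NE.
(T, East, O): Player 2 can switch to West (5 → 9). Not NE.
(M, West, I): Player 1 can switch to B (1 → 7). Not NE.
(M, West, O): Player 1 can switch to T (1 → 7). Not NE.
(M, East, I): Player 1 can switch to T (0 → 7). Not NE.
(M, East, O): Player 1 can switch to T (2 → 9). Not NE.
(B, West, I): Player 1 gets 7, best alternative 1; Player 2 gets 5, best alternative 3; Player 3 gets 9, best alternative 4. No profitable deviation — NE.
(B, West, O): Player 1 can switch to T (4 → 7). Not NE.
(B, East, I): Player 1 can switch to T (6 → 7). Not NE.
(B, East, O): Player 1 can switch to T (4 → 9). Not NE.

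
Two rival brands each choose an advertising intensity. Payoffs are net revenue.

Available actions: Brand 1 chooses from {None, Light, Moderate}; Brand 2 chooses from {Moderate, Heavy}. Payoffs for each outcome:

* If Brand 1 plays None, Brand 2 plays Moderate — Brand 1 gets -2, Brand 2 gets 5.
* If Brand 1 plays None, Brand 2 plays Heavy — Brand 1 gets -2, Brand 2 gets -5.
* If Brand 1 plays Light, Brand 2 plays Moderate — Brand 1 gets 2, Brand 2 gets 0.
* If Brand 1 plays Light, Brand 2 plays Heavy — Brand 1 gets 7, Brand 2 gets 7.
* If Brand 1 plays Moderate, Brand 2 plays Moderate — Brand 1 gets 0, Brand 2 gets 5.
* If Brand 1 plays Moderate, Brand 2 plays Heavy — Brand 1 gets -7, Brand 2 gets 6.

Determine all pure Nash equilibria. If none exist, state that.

The unique pure-strategy Nash equilibrium is (Light, Heavy).

Brand 1 against Moderate: payoffs -2, 2, 0 → best response Light.
Brand 1 against Heavy: payoffs -2, 7, -7 → best response Light.
Brand 2 against None: payoffs 5, -5 → best response Moderate.
Brand 2 against Light: payoffs 0, 7 → best response Heavy.
Brand 2 against Moderate: payoffs 5, 6 → best response Heavy.
Mutual best responses: (Light, Heavy).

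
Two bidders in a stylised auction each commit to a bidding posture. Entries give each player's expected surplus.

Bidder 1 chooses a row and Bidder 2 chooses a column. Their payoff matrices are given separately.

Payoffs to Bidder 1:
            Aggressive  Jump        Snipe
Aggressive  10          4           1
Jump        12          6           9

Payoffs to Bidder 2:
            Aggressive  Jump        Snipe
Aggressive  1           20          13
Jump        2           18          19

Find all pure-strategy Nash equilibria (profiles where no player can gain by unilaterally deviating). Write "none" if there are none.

The unique pure-strategy Nash equilibrium is (Jump, Snipe).

(Aggressive, Aggressive): Bidder 1 can switch to Jump (10 → 12). Not NE.
(Aggressive, Jump): Bidder 1 can switch to Jump (4 → 6). Not NE.
(Aggressive, Snipe): Bidder 1 can switch to Jump (1 → 9). Not NE.
(Jump, Aggressive): Bidder 2 can switch to Jump (2 → 18). Not NE.
(Jump, Jump): Bidder 2 can switch to Snipe (18 → 19). Not NE.
(Jump, Snipe): Bidder 1 gets 9, best alternative 1; Bidder 2 gets 19, best alternative 18. No profitable deviation — NE.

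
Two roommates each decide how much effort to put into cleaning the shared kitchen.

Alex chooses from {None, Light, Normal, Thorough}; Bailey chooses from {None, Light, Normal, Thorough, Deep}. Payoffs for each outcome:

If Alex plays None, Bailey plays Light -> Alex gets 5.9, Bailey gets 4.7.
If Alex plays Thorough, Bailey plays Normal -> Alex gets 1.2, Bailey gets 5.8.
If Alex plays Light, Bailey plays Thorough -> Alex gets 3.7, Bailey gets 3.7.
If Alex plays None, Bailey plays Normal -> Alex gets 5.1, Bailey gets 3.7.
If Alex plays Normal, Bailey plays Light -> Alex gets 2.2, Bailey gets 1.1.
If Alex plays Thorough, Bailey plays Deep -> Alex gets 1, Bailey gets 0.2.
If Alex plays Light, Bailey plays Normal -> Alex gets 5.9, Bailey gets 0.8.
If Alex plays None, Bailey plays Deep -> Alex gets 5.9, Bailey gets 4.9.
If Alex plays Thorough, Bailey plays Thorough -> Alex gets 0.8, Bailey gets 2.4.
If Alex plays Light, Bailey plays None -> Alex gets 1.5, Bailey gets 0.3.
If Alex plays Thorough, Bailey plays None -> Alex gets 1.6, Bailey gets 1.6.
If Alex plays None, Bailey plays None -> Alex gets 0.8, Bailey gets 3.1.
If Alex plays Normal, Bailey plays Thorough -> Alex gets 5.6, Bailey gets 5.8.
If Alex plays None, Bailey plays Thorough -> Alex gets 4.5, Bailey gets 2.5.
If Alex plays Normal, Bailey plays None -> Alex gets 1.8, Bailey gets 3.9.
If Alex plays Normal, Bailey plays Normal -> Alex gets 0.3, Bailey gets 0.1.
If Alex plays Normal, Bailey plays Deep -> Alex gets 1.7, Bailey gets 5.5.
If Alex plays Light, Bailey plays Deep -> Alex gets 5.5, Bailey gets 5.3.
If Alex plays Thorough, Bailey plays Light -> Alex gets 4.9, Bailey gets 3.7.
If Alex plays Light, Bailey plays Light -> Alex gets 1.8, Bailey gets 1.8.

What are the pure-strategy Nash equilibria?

(None, None): Alex can switch to Light (0.8 → 1.5). Not NE.
(None, Light): Bailey can switch to Deep (4.7 → 4.9). Not NE.
(None, Normal): Alex can switch to Light (5.1 → 5.9). Not NE.
(None, Thorough): Alex can switch to Normal (4.5 → 5.6). Not NE.
(None, Deep): Alex gets 5.9, best alternative 5.5; Bailey gets 4.9, best alternative 4.7. No profitable deviation — NE.
(Light, None): Alex can switch to Normal (1.5 → 1.8). Not NE.
(Light, Light): Alex can switch to None (1.8 → 5.9). Not NE.
(Light, Normal): Bailey can switch to Light (0.8 → 1.8). Not NE.
(Light, Thorough): Alex can switch to None (3.7 → 4.5). Not NE.
(Light, Deep): Alex can switch to None (5.5 → 5.9). Not NE.
(Normal, None): Bailey can switch to Thorough (3.9 → 5.8). Not NE.
(Normal, Thorough): Alex gets 5.6, best alternative 4.5; Bailey gets 5.8, best alternative 5.5. No profitable deviation — NE.
(The remaining 8 profiles each have a profitable deviation by the same check.)

(None, Deep); (Normal, Thorough)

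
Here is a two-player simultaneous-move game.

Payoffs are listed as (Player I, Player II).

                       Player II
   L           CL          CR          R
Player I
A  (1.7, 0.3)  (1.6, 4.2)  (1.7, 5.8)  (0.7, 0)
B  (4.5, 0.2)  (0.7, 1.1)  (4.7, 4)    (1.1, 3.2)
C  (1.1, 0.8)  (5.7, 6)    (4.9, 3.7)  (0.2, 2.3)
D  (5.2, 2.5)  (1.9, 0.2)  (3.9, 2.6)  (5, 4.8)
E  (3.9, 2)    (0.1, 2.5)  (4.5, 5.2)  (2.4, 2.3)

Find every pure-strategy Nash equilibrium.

For each strategy profile, look for a profitable unilateral deviation.
(A, L): Player I can switch to B (1.7 → 4.5). Not NE.
(A, CL): Player I can switch to C (1.6 → 5.7). Not NE.
(A, CR): Player I can switch to B (1.7 → 4.7). Not NE.
(A, R): Player I can switch to B (0.7 → 1.1). Not NE.
(B, L): Player I can switch to D (4.5 → 5.2). Not NE.
(B, CL): Player I can switch to A (0.7 → 1.6). Not NE.
(B, CR): Player I can switch to C (4.7 → 4.9). Not NE.
(B, R): Player I can switch to D (1.1 → 5). Not NE.
(C, L): Player I can switch to A (1.1 → 1.7). Not NE.
(C, CL): Player I gets 5.7, best alternative 1.9; Player II gets 6, best alternative 3.7. No profitable deviation — NE.
(C, CR): Player II can switch to CL (3.7 → 6). Not NE.
(D, R): Player I gets 5, best alternative 2.4; Player II gets 4.8, best alternative 2.6. No profitable deviation — NE.
(The remaining 8 profiles each have a profitable deviation by the same check.)

The pure Nash equilibria are (C, CL); (D, R).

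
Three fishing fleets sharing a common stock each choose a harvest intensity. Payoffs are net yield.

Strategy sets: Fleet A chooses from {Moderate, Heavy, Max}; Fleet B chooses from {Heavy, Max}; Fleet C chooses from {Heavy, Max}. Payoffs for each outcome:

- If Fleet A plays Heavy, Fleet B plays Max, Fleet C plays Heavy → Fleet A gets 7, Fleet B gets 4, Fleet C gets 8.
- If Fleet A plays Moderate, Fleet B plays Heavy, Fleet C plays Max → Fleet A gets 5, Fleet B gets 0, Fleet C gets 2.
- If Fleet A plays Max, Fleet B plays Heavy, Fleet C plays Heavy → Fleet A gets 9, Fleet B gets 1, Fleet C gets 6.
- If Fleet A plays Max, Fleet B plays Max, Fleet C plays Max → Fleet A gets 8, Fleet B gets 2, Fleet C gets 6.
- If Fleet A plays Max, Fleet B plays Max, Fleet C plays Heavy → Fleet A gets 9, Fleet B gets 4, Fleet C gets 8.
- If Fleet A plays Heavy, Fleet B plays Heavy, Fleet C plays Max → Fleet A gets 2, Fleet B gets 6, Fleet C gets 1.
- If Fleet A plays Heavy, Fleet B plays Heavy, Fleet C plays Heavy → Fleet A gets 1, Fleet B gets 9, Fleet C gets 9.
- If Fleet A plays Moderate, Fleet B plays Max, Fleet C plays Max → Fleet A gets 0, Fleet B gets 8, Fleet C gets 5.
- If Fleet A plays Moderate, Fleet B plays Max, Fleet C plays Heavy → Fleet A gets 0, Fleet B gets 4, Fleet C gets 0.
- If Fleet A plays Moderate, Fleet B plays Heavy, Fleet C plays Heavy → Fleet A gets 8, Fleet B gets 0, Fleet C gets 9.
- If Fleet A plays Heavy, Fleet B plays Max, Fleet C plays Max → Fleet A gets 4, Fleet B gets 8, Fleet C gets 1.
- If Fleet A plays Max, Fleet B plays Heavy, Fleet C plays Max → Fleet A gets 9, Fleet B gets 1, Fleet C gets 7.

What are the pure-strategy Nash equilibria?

The unique pure-strategy Nash equilibrium is (Max, Max, Heavy).

For each strategy profile, look for a profitable unilateral deviation.
(Moderate, Heavy, Heavy): Fleet A can switch to Max (8 → 9). Not NE.
(Moderate, Heavy, Max): Fleet A can switch to Max (5 → 9). Not NE.
(Moderate, Max, Heavy): Fleet A can switch to Heavy (0 → 7). Not NE.
(Moderate, Max, Max): Fleet A can switch to Heavy (0 → 4). Not NE.
(Heavy, Heavy, Heavy): Fleet A can switch to Moderate (1 → 8). Not NE.
(Heavy, Heavy, Max): Fleet A can switch to Moderate (2 → 5). Not NE.
(Heavy, Max, Heavy): Fleet A can switch to Max (7 → 9). Not NE.
(Heavy, Max, Max): Fleet A can switch to Max (4 → 8). Not NE.
(Max, Heavy, Heavy): Fleet B can switch to Max (1 → 4). Not NE.
(Max, Heavy, Max): Fleet B can switch to Max (1 → 2). Not NE.
(Max, Max, Heavy): Fleet A gets 9, best alternative 7; Fleet B gets 4, best alternative 1; Fleet C gets 8, best alternative 6. No profitable deviation — NE.
(The remaining 1 profile has a profitable deviation by the same check.)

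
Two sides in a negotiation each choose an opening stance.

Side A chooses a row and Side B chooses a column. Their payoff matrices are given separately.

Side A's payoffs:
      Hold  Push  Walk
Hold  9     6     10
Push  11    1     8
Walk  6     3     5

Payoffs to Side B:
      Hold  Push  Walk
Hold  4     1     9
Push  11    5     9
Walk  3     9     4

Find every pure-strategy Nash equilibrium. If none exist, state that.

Side A against Hold: payoffs 9, 11, 6 → best response Push.
Side A against Push: payoffs 6, 1, 3 → best response Hold.
Side A against Walk: payoffs 10, 8, 5 → best response Hold.
Side B against Hold: payoffs 4, 1, 9 → best response Walk.
Side B against Push: payoffs 11, 5, 9 → best response Hold.
Side B against Walk: payoffs 3, 9, 4 → best response Push.
Mutual best responses: (Hold, Walk); (Push, Hold).

The pure Nash equilibria are (Hold, Walk), (Push, Hold).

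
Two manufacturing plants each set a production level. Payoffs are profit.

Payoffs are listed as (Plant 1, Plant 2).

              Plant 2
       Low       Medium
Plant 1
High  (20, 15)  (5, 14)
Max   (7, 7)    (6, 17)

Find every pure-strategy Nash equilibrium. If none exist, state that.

Pure-strategy Nash equilibria: (High, Low); (Max, Medium)

Plant 1 against Low: payoffs 20, 7 → best response High.
Plant 1 against Medium: payoffs 5, 6 → best response Max.
Plant 2 against High: payoffs 15, 14 → best response Low.
Plant 2 against Max: payoffs 7, 17 → best response Medium.
Mutual best responses: (High, Low); (Max, Medium).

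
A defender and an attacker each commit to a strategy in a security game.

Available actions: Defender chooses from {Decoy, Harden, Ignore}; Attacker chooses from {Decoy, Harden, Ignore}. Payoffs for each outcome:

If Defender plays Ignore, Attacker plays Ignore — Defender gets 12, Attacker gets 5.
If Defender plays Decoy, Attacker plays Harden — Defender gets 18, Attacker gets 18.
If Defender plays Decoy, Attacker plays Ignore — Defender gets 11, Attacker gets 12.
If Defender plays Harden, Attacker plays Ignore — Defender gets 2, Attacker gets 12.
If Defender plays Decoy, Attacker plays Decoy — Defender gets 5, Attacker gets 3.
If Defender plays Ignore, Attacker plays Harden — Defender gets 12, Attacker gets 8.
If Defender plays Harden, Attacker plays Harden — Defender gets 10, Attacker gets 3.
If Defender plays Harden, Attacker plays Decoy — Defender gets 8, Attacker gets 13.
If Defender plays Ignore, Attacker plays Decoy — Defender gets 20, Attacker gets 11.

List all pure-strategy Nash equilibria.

(Decoy, Harden), (Ignore, Decoy)

Mark each player's best response to every combination of opponents' strategies; a profile where every player is best-responding is a pure Nash equilibrium.
Defender against Decoy: payoffs 5, 8, 20 → best response Ignore.
Defender against Harden: payoffs 18, 10, 12 → best response Decoy.
Defender against Ignore: payoffs 11, 2, 12 → best response Ignore.
Attacker against Decoy: payoffs 3, 18, 12 → best response Harden.
Attacker against Harden: payoffs 13, 3, 12 → best response Decoy.
Attacker against Ignore: payoffs 11, 8, 5 → best response Decoy.
Mutual best responses: (Decoy, Harden); (Ignore, Decoy).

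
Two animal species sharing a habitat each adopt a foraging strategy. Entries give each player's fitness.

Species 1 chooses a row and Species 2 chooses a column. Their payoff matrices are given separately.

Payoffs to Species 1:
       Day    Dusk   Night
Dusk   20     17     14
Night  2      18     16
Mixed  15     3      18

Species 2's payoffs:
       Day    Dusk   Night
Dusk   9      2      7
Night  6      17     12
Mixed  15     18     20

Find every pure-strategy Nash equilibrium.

(Dusk, Day): Species 1 gets 20, best alternative 15; Species 2 gets 9, best alternative 7. No profitable deviation — NE.
(Dusk, Dusk): Species 1 can switch to Night (17 → 18). Not NE.
(Dusk, Night): Species 1 can switch to Night (14 → 16). Not NE.
(Night, Day): Species 1 can switch to Dusk (2 → 20). Not NE.
(Night, Dusk): Species 1 gets 18, best alternative 17; Species 2 gets 17, best alternative 12. No profitable deviation — NE.
(Night, Night): Species 1 can switch to Mixed (16 → 18). Not NE.
(Mixed, Day): Species 1 can switch to Dusk (15 → 20). Not NE.
(Mixed, Dusk): Species 1 can switch to Dusk (3 → 17). Not NE.
(Mixed, Night): Species 1 gets 18, best alternative 16; Species 2 gets 20, best alternative 18. No profitable deviation — NE.

The pure Nash equilibria are (Dusk, Day); (Night, Dusk); (Mixed, Night).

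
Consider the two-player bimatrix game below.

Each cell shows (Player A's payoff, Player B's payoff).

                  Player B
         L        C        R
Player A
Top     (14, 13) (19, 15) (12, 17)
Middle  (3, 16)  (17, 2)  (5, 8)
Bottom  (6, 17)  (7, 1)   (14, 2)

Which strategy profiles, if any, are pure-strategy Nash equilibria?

There is no pure-strategy Nash equilibrium.

Player A against L: payoffs 14, 3, 6 → best response Top.
Player A against C: payoffs 19, 17, 7 → best response Top.
Player A against R: payoffs 12, 5, 14 → best response Bottom.
Player B against Top: payoffs 13, 15, 17 → best response R.
Player B against Middle: payoffs 16, 2, 8 → best response L.
Player B against Bottom: payoffs 17, 1, 2 → best response L.
No profile is a mutual best response for all players.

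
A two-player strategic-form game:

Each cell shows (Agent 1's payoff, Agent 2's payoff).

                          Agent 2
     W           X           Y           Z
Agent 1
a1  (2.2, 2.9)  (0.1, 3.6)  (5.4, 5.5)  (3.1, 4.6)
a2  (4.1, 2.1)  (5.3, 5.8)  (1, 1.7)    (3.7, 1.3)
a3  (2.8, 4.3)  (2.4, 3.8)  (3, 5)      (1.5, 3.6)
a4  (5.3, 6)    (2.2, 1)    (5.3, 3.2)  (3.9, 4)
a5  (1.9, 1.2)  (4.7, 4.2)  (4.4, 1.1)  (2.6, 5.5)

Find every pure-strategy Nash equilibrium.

(a1, Y); (a2, X); (a4, W)

Check each profile: it is a Nash equilibrium iff no player can strictly gain by switching unilaterally.
(a1, W): Agent 1 can switch to a2 (2.2 → 4.1). Not NE.
(a1, X): Agent 1 can switch to a2 (0.1 → 5.3). Not NE.
(a1, Y): Agent 1 gets 5.4, best alternative 5.3; Agent 2 gets 5.5, best alternative 4.6. No profitable deviation — NE.
(a1, Z): Agent 1 can switch to a2 (3.1 → 3.7). Not NE.
(a2, W): Agent 1 can switch to a4 (4.1 → 5.3). Not NE.
(a2, X): Agent 1 gets 5.3, best alternative 4.7; Agent 2 gets 5.8, best alternative 2.1. No profitable deviation — NE.
(a2, Y): Agent 1 can switch to a1 (1 → 5.4). Not NE.
(a2, Z): Agent 1 can switch to a4 (3.7 → 3.9). Not NE.
(a3, W): Agent 1 can switch to a2 (2.8 → 4.1). Not NE.
(a3, X): Agent 1 can switch to a2 (2.4 → 5.3). Not NE.
(a3, Y): Agent 1 can switch to a1 (3 → 5.4). Not NE.
(a3, Z): Agent 1 can switch to a1 (1.5 → 3.1). Not NE.
(a4, W): Agent 1 gets 5.3, best alternative 4.1; Agent 2 gets 6, best alternative 4. No profitable deviation — NE.
(a4, X): Agent 1 can switch to a2 (2.2 → 5.3). Not NE.
(a4, Y): Agent 1 can switch to a1 (5.3 → 5.4). Not NE.
(The remaining 5 profiles each have a profitable deviation by the same check.)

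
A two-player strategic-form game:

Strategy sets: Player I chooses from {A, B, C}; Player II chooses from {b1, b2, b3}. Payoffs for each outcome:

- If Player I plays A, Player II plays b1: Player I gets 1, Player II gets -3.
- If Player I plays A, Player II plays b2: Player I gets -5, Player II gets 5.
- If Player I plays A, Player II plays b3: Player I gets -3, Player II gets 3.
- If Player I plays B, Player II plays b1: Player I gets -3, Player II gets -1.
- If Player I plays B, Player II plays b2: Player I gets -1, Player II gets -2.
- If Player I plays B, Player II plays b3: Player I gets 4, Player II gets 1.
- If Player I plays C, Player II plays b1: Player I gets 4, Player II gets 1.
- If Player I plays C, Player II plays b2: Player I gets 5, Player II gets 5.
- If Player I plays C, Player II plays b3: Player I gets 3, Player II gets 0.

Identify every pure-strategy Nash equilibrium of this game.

Player I against b1: payoffs 1, -3, 4 → best response C.
Player I against b2: payoffs -5, -1, 5 → best response C.
Player I against b3: payoffs -3, 4, 3 → best response B.
Player II against A: payoffs -3, 5, 3 → best response b2.
Player II against B: payoffs -1, -2, 1 → best response b3.
Player II against C: payoffs 1, 5, 0 → best response b2.
Mutual best responses: (B, b3); (C, b2).

The pure Nash equilibria are (B, b3), (C, b2).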